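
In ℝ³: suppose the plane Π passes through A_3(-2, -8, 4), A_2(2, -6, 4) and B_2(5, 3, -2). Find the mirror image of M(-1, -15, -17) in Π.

A_3A_2 = (4, 2, 0), A_3B_2 = (7, 11, -6); a normal to Π is A_3A_2 × A_3B_2 = (-12, 24, 30).
Using A_3: Π has equation -12x + 24y + 30z = -48.
λ = (n·M − d)/|n|² = (-858 − (-48))/1620 = -1/2.
Reflection = M − 2λn = (-1, -15, -17) − (-1)·(-12, 24, 30) = (-13, 9, 13).

(-13, 9, 13)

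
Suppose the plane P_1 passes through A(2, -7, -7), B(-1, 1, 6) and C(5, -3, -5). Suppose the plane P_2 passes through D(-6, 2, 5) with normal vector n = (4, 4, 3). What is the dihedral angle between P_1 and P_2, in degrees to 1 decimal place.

80.5

AB = (-3, 8, 13), AC = (3, 4, 2); a normal to P_1 is AB × AC = (-36, 45, -36).
Using A: P_1 has equation -36x + 45y - 36z = -135.
P_2: n·r = n·D gives 4x + 4y + 3z = -1.
cos θ = |n₁·n₂| / (|n₁||n₂|) = |-72| / (√4617 · √41).
θ = arccos(0.16549) ≈ 80.5°.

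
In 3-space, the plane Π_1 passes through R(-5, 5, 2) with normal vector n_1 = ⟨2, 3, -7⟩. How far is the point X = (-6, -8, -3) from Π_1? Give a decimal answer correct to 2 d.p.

Π_1: n_1·r = n_1·R gives 2x + 3y - 7z = -9.
n·X − d = (2)·(-6) + (3)·(-8) + (-7)·(-3) − (-9) = -6; |n| = √62.
Distance = |-6| / √62 = 6/√62 ≈ 0.76.

0.76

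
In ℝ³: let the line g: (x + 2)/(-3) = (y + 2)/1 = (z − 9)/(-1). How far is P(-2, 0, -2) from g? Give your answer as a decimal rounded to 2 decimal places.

g has direction (-3, 1, -1) through (-2, -2, 9).
Taking (-2, -2, 9) on g with direction v = (-3, 1, -1): w = P − (-2, -2, 9) = (0, 2, -11), and w × v = (9, 33, 6).
Distance = |w × v| / |v| = √1206 / √11 ≈ 10.47.

10.47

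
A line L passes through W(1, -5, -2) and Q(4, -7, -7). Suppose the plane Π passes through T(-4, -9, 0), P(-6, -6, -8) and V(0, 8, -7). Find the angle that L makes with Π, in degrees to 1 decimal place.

A direction vector for L is Q − W = (3, -2, -5).
TP = (-2, 3, -8), TV = (4, 17, -7); a normal to Π is TP × TV = (115, -46, -46).
Using T: Π has equation 115x - 46y - 46z = -46.
sin θ = |n·v| / (|n||v|) = |667| / (√17457 · √38) = 0.81893.
θ ≈ 55.0°.

55.0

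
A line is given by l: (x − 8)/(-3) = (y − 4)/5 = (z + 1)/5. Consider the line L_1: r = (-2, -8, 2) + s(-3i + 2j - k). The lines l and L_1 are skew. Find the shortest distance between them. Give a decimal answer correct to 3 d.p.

15.657

l has direction (-3, 5, 5) through (8, 4, -1).
Common perpendicular direction n = (-3, 5, 5) × (-3, 2, -1) = (-15, -18, 9).
With w = (-2, -8, 2) − (8, 4, -1) = (-10, -12, 3), w · n = 393.
Distance = |w · n| / |n| = |393| / √630 ≈ 15.657.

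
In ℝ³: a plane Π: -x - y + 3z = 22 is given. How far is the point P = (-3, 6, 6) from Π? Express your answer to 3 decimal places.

2.111

n·P − d = (-1)·(-3) + (-1)·(6) + (3)·(6) − 22 = -7; |n| = √11.
Distance = |-7| / √11 = 7/√11 ≈ 2.111.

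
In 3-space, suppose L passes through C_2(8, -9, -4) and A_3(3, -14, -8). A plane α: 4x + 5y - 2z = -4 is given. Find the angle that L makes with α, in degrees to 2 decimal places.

42.76

A direction vector for L is A_3 − C_2 = (-5, -5, -4).
sin θ = |n·v| / (|n||v|) = |-37| / (√45 · √66) = 0.67893.
θ ≈ 42.76°.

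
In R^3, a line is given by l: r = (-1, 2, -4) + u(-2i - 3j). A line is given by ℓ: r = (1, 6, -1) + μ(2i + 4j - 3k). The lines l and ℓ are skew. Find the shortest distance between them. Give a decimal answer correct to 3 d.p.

Common perpendicular direction n = (-2, -3, 0) × (2, 4, -3) = (9, -6, -2).
With w = (1, 6, -1) − (-1, 2, -4) = (2, 4, 3), w · n = -12.
Distance = |w · n| / |n| = |-12| / √121 ≈ 1.091.

1.091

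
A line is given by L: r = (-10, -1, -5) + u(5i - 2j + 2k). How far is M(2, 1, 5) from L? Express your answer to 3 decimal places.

Taking (-10, -1, -5) on L with direction v = (5, -2, 2): w = M − (-10, -1, -5) = (12, 2, 10), and w × v = (24, 26, -34).
Distance = |w × v| / |v| = √2408 / √33 ≈ 8.542.

8.542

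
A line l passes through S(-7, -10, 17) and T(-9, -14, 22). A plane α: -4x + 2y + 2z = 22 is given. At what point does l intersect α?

(-3, -2, 7)

A direction vector for l is T − S = (-2, -4, 5).
Substitute r = (-7, -10, 17) + t(-2, -4, 5) into the plane: 42 + 10t = 22, so t = -2.
Intersection: (-7, -10, 17) + (-2)·(-2, -4, 5) = (-3, -2, 7).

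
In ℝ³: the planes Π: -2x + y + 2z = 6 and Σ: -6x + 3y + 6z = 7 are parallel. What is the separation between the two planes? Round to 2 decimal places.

1.22

Rescale Σ by 1/3: -2x + y + 2z = 7/3. Then distance = |6 − (7/3)| / √9 ≈ 1.22.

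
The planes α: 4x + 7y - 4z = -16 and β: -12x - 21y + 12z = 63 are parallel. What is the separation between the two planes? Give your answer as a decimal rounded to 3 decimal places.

0.556

Rescale β by 1/(-3): 4x + 7y - 4z = -21. Then distance = |-16 − (-21)| / √81 ≈ 0.556.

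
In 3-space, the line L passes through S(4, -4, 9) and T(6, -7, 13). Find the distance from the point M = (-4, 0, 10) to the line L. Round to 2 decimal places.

A direction vector for L is T − S = (2, -3, 4).
Taking (4, -4, 9) on L with direction v = (2, -3, 4): w = M − (4, -4, 9) = (-8, 4, 1), and w × v = (19, 34, 16).
Distance = |w × v| / |v| = √1773 / √29 ≈ 7.82.

7.82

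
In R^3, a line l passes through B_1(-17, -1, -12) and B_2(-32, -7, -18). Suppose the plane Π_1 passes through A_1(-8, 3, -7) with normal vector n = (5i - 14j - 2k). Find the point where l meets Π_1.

(-2, 5, -6)

A direction vector for l is B_2 − B_1 = (-15, -6, -6).
Π_1: n·r = n·A_1 gives 5x - 14y - 2z = -68.
Substitute r = (-17, -1, -12) + t(-15, -6, -6) into the plane: -47 + 21t = -68, so t = -1.
Intersection: (-17, -1, -12) + (-1)·(-15, -6, -6) = (-2, 5, -6).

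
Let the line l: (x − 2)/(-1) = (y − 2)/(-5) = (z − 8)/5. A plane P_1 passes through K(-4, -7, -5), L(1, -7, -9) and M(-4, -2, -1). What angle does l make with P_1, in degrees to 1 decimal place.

l has direction (-1, -5, 5) through (2, 2, 8).
KL = (5, 0, -4), KM = (0, 5, 4); a normal to P_1 is KL × KM = (20, -20, 25).
Using K: P_1 has equation 20x - 20y + 25z = -65.
sin θ = |n·v| / (|n||v|) = |205| / (√1425 · √51) = 0.76043.
θ ≈ 49.5°.

49.5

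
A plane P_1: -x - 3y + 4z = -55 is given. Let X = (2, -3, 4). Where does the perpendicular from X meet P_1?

(5, 6, -8)

Foot = X − λn with λ = (n·X − d)/|n|² = (23 − (-55))/26 = 3.
Foot = (2, -3, 4) − 3·(-1, -3, 4) = (5, 6, -8).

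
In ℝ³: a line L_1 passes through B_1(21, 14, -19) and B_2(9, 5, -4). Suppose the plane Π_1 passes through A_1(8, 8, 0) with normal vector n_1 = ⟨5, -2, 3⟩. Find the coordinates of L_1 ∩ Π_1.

(5, 2, 1)

A direction vector for L_1 is B_2 − B_1 = (-12, -9, 15).
Π_1: n_1·r = n_1·A_1 gives 5x - 2y + 3z = 24.
Substitute r = (21, 14, -19) + t(-12, -9, 15) into the plane: 20 + 3t = 24, so t = 4/3.
Intersection: (21, 14, -19) + (4/3)·(-12, -9, 15) = (5, 2, 1).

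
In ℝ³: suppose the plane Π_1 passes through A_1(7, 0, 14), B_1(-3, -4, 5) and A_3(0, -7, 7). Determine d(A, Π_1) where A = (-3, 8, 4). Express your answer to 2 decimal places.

2.29

A_1B_1 = (-10, -4, -9), A_1A_3 = (-7, -7, -7); a normal to Π_1 is A_1B_1 × A_1A_3 = (-35, -7, 42).
Using A_1: Π_1 has equation -35x - 7y + 42z = 343.
n·A − d = (-35)·(-3) + (-7)·(8) + (42)·(4) − 343 = -126; |n| = √3038.
Distance = |-126| / √3038 = 126/√3038 ≈ 2.29.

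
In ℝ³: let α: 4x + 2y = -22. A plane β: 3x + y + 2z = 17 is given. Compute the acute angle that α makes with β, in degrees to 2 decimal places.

33.21

cos θ = |n₁·n₂| / (|n₁||n₂|) = |14| / (√20 · √14).
θ = arccos(0.83666) ≈ 33.21°.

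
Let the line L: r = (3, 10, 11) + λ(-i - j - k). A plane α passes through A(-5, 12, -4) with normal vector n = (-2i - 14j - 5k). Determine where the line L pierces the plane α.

α: n·r = n·A gives -2x - 14y - 5z = -138.
Substitute r = (3, 10, 11) + t(-1, -1, -1) into the plane: -201 + 21t = -138, so t = 3.
Intersection: (3, 10, 11) + 3·(-1, -1, -1) = (0, 7, 8).

(0, 7, 8)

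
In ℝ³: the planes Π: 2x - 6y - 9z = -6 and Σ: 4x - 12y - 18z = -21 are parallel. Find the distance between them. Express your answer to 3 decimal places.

Rescale Σ by 1/2: 2x - 6y - 9z = -21/2. Then distance = |-6 − (-21/2)| / √121 ≈ 0.409.

0.409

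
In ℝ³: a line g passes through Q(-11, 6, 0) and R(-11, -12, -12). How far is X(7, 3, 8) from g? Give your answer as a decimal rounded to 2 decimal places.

19.83

A direction vector for g is R − Q = (0, -18, -12).
Taking (-11, 6, 0) on g with direction v = (0, -18, -12): w = X − (-11, 6, 0) = (18, -3, 8), and w × v = (180, 216, -324).
Distance = |w × v| / |v| = √184032 / √468 ≈ 19.83.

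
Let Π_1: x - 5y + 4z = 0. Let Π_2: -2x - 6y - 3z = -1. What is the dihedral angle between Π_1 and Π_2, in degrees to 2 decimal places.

cos θ = |n₁·n₂| / (|n₁||n₂|) = |16| / (√42 · √49).
θ = arccos(0.35269) ≈ 69.35°.

69.35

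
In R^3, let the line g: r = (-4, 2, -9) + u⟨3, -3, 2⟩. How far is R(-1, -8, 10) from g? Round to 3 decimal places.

14.160

Taking (-4, 2, -9) on g with direction v = (3, -3, 2): w = R − (-4, 2, -9) = (3, -10, 19), and w × v = (37, 51, 21).
Distance = |w × v| / |v| = √4411 / √22 ≈ 14.160.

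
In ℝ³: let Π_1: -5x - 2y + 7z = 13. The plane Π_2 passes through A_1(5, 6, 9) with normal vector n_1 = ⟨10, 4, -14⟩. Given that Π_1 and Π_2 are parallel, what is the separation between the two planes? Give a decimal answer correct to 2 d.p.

1.47

Π_2: n_1·r = n_1·A_1 gives 10x + 4y - 14z = -52.
Rescale Π_2 by 1/(-2): -5x - 2y + 7z = 26. Then distance = |13 − 26| / √78 ≈ 1.47.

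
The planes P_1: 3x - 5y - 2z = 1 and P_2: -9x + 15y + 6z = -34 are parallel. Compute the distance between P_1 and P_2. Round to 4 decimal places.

Rescale P_2 by 1/(-3): 3x - 5y - 2z = 34/3. Then distance = |1 − (34/3)| / √38 ≈ 1.6763.

1.6763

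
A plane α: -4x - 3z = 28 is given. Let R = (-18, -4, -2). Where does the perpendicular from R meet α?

(-10, -4, 4)

Foot = R − λn with λ = (n·R − d)/|n|² = (78 − 28)/25 = 2.
Foot = (-18, -4, -2) − 2·(-4, 0, -3) = (-10, -4, 4).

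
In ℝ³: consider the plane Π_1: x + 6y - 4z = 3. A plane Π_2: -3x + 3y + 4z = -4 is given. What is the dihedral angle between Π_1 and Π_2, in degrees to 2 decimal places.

88.65

cos θ = |n₁·n₂| / (|n₁||n₂|) = |-1| / (√53 · √34).
θ = arccos(0.02356) ≈ 88.65°.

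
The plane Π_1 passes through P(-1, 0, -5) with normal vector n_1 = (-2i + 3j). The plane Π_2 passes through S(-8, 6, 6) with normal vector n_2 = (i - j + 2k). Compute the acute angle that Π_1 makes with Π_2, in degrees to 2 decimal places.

Π_1: n_1·r = n_1·P gives -2x + 3y = 2.
Π_2: n_2·r = n_2·S gives x - y + 2z = -2.
cos θ = |n₁·n₂| / (|n₁||n₂|) = |-5| / (√13 · √6).
θ = arccos(0.56614) ≈ 55.52°.

55.52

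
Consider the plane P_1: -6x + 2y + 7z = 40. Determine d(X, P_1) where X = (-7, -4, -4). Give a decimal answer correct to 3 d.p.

n·X − d = (-6)·(-7) + (2)·(-4) + (7)·(-4) − 40 = -34; |n| = √89.
Distance = |-34| / √89 = 34/√89 ≈ 3.604.

3.604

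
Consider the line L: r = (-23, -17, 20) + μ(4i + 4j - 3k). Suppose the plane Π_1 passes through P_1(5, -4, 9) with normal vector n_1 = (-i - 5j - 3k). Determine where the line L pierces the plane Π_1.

(-7, -1, 8)

Π_1: n_1·r = n_1·P_1 gives -x - 5y - 3z = -12.
Substitute r = (-23, -17, 20) + t(4, 4, -3) into the plane: 48 + (-15)t = -12, so t = 4.
Intersection: (-23, -17, 20) + 4·(4, 4, -3) = (-7, -1, 8).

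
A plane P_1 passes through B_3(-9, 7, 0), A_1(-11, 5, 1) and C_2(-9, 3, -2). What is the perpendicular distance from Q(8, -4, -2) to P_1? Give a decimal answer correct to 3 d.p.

B_3A_1 = (-2, -2, 1), B_3C_2 = (0, -4, -2); a normal to P_1 is B_3A_1 × B_3C_2 = (8, -4, 8).
Using B_3: P_1 has equation 8x - 4y + 8z = -100.
n·Q − d = (8)·(8) + (-4)·(-4) + (8)·(-2) − (-100) = 164; |n| = √144.
Distance = |164| / √144 = 164/√144 ≈ 13.667.

13.667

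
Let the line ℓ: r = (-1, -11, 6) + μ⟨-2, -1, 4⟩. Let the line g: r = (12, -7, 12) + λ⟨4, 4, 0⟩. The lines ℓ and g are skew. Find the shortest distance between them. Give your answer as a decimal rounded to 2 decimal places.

Common perpendicular direction n = (-2, -1, 4) × (4, 4, 0) = (-16, 16, -4).
With w = (12, -7, 12) − (-1, -11, 6) = (13, 4, 6), w · n = -168.
Distance = |w · n| / |n| = |-168| / √528 ≈ 7.31.

7.31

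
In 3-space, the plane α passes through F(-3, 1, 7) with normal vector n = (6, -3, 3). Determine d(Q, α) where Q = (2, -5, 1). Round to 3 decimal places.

α: n·r = n·F gives 6x - 3y + 3z = 0.
n·Q − d = (6)·(2) + (-3)·(-5) + (3)·(1) − 0 = 30; |n| = √54.
Distance = |30| / √54 = 30/√54 ≈ 4.082.

4.082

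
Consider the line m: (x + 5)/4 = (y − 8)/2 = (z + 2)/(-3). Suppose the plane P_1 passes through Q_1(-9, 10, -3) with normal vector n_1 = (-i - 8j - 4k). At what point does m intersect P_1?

m has direction (4, 2, -3) through (-5, 8, -2).
P_1: n_1·r = n_1·Q_1 gives -x - 8y - 4z = -59.
Substitute r = (-5, 8, -2) + t(4, 2, -3) into the plane: -51 + (-8)t = -59, so t = 1.
Intersection: (-5, 8, -2) + 1·(4, 2, -3) = (-1, 10, -5).

(-1, 10, -5)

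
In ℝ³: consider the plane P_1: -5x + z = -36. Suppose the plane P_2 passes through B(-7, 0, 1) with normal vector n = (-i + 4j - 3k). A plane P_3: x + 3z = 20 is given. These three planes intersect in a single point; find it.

(8, 6, 4)

P_2: n·r = n·B gives -x + 4y - 3z = 4.
Solving the 3×3 linear system -5x + z = -36, -x + 4y - 3z = 4, x + 3z = 20 (e.g. by elimination or Cramer's rule, determinant = -64) gives (8, 6, 4).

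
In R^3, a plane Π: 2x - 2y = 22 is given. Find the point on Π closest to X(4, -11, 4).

Foot = X − λn with λ = (n·X − d)/|n|² = (30 − 22)/8 = 1.
Foot = (4, -11, 4) − 1·(2, -2, 0) = (2, -9, 4).

(2, -9, 4)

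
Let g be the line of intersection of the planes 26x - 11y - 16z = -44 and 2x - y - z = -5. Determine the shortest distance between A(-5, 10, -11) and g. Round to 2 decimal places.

9.26

Direction of g: (26, -11, -16) × (2, -1, -1) = (-5, -6, -4).
A point on g: solving the two plane equations with x = -1 gives (-1, 6, -3).
Taking (-1, 6, -3) on g with direction v = (-5, -6, -4): w = A − (-1, 6, -3) = (-4, 4, -8), and w × v = (-64, 24, 44).
Distance = |w × v| / |v| = √6608 / √77 ≈ 9.26.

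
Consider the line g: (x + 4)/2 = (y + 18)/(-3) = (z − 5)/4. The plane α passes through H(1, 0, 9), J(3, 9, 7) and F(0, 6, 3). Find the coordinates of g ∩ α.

(-10, -9, -7)

g has direction (2, -3, 4) through (-4, -18, 5).
HJ = (2, 9, -2), HF = (-1, 6, -6); a normal to α is HJ × HF = (-42, 14, 21).
Using H: α has equation -42x + 14y + 21z = 147.
Substitute r = (-4, -18, 5) + t(2, -3, 4) into the plane: 21 + (-42)t = 147, so t = -3.
Intersection: (-4, -18, 5) + (-3)·(2, -3, 4) = (-10, -9, -7).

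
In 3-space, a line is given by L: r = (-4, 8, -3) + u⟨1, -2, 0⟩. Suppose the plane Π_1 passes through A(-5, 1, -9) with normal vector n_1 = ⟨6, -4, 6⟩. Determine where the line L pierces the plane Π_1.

(-5, 10, -3)

Π_1: n_1·r = n_1·A gives 6x - 4y + 6z = -88.
Substitute r = (-4, 8, -3) + t(1, -2, 0) into the plane: -74 + 14t = -88, so t = -1.
Intersection: (-4, 8, -3) + (-1)·(1, -2, 0) = (-5, 10, -3).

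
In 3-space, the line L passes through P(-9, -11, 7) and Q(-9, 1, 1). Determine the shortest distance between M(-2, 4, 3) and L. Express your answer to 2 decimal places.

7.67

A direction vector for L is Q − P = (0, 12, -6).
Taking (-9, -11, 7) on L with direction v = (0, 12, -6): w = M − (-9, -11, 7) = (7, 15, -4), and w × v = (-42, 42, 84).
Distance = |w × v| / |v| = √10584 / √180 ≈ 7.67.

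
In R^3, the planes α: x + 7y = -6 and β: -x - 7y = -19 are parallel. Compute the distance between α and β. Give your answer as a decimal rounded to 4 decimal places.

Rescale β by 1/(-1): x + 7y = 19. Then distance = |-6 − 19| / √50 ≈ 3.5355.

3.5355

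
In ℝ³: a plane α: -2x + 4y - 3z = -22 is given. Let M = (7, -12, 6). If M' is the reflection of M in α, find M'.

λ = (n·M − d)/|n|² = (-80 − (-22))/29 = -2.
Reflection = M − 2λn = (7, -12, 6) − (-4)·(-2, 4, -3) = (-1, 4, -6).

(-1, 4, -6)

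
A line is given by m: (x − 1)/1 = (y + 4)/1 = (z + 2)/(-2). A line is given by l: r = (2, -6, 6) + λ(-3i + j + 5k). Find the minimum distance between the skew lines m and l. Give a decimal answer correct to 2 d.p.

4.55

m has direction (1, 1, -2) through (1, -4, -2).
Common perpendicular direction n = (1, 1, -2) × (-3, 1, 5) = (7, 1, 4).
With w = (2, -6, 6) − (1, -4, -2) = (1, -2, 8), w · n = 37.
Distance = |w · n| / |n| = |37| / √66 ≈ 4.55.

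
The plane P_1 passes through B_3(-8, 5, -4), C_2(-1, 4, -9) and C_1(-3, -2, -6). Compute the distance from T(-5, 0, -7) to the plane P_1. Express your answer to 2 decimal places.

1.57

B_3C_2 = (7, -1, -5), B_3C_1 = (5, -7, -2); a normal to P_1 is B_3C_2 × B_3C_1 = (-33, -11, -44).
Using B_3: P_1 has equation -33x - 11y - 44z = 385.
n·T − d = (-33)·(-5) + (-11)·(0) + (-44)·(-7) − 385 = 88; |n| = √3146.
Distance = |88| / √3146 = 88/√3146 ≈ 1.57.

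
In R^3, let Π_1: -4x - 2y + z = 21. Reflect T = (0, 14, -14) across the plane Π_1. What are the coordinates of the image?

(-24, 2, -8)

λ = (n·T − d)/|n|² = (-42 − 21)/21 = -3.
Reflection = T − 2λn = (0, 14, -14) − (-6)·(-4, -2, 1) = (-24, 2, -8).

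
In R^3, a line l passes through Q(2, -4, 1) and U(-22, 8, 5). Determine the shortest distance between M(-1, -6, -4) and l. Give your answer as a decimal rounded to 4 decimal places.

6.0774

A direction vector for l is U − Q = (-24, 12, 4).
Taking (2, -4, 1) on l with direction v = (-24, 12, 4): w = M − (2, -4, 1) = (-3, -2, -5), and w × v = (52, 132, -84).
Distance = |w × v| / |v| = √27184 / √736 ≈ 6.0774.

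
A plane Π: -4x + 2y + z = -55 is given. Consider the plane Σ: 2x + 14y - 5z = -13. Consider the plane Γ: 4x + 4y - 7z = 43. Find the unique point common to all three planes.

(12, -3, -1)

Solving the 3×3 linear system -4x + 2y + z = -55, 2x + 14y - 5z = -13, 4x + 4y - 7z = 43 (e.g. by elimination or Cramer's rule, determinant = 252) gives (12, -3, -1).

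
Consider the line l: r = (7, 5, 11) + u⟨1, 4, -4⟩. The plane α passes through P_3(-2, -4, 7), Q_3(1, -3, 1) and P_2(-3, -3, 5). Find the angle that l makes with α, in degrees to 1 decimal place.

P_3Q_3 = (3, 1, -6), P_3P_2 = (-1, 1, -2); a normal to α is P_3Q_3 × P_3P_2 = (4, 12, 4).
Using P_3: α has equation 4x + 12y + 4z = -28.
sin θ = |n·v| / (|n||v|) = |36| / (√176 · √33) = 0.47238.
θ ≈ 28.2°.

28.2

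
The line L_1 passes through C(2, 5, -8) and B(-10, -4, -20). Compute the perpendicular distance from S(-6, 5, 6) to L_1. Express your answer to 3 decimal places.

A direction vector for L_1 is B − C = (-12, -9, -12).
Taking (2, 5, -8) on L_1 with direction v = (-12, -9, -12): w = S − (2, 5, -8) = (-8, 0, 14), and w × v = (126, -264, 72).
Distance = |w × v| / |v| = √90756 / √369 ≈ 15.683.

15.683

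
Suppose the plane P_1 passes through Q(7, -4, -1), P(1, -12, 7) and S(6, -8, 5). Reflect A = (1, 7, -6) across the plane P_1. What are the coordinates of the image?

QP = (-6, -8, 8), QS = (-1, -4, 6); a normal to P_1 is QP × QS = (-16, 28, 16).
Using Q: P_1 has equation -16x + 28y + 16z = -240.
λ = (n·A − d)/|n|² = (84 − (-240))/1296 = 1/4.
Reflection = A − 2λn = (1, 7, -6) − (1/2)·(-16, 28, 16) = (9, -7, -14).

(9, -7, -14)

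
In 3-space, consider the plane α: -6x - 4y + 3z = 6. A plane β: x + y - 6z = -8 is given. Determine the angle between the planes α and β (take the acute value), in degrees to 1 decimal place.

54.4

cos θ = |n₁·n₂| / (|n₁||n₂|) = |-28| / (√61 · √38).
θ = arccos(0.58157) ≈ 54.4°.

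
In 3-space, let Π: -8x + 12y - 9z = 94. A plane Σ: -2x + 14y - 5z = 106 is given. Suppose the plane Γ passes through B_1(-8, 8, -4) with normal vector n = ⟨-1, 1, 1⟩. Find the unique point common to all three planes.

Γ: n·r = n·B_1 gives -x + y + z = 12.
Solving the 3×3 linear system -8x + 12y - 9z = 94, -2x + 14y - 5z = 106, -x + y + z = 12 (e.g. by elimination or Cramer's rule, determinant = -176) gives (-2, 8, 2).

(-2, 8, 2)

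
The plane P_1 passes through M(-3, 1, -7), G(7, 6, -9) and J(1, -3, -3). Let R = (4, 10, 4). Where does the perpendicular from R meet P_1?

(6, 2, -6)

MG = (10, 5, -2), MJ = (4, -4, 4); a normal to P_1 is MG × MJ = (12, -48, -60).
Using M: P_1 has equation 12x - 48y - 60z = 336.
Foot = R − λn with λ = (n·R − d)/|n|² = (-672 − 336)/6048 = -1/6.
Foot = (4, 10, 4) − (-1/6)·(12, -48, -60) = (6, 2, -6).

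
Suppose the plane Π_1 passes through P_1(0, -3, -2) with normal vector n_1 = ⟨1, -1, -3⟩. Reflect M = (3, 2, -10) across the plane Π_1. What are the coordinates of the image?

(-1, 6, 2)

Π_1: n_1·r = n_1·P_1 gives x - y - 3z = 9.
λ = (n·M − d)/|n|² = (31 − 9)/11 = 2.
Reflection = M − 2λn = (3, 2, -10) − 4·(1, -1, -3) = (-1, 6, 2).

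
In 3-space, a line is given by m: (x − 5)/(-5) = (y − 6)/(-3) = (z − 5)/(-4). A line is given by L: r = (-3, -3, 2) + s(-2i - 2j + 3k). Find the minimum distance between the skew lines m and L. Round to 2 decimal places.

m has direction (-5, -3, -4) through (5, 6, 5).
Common perpendicular direction n = (-5, -3, -4) × (-2, -2, 3) = (-17, 23, 4).
With w = (-3, -3, 2) − (5, 6, 5) = (-8, -9, -3), w · n = -83.
Distance = |w · n| / |n| = |-83| / √834 ≈ 2.87.

2.87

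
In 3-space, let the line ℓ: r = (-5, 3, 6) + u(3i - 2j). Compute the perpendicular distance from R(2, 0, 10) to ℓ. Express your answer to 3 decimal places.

Taking (-5, 3, 6) on ℓ with direction v = (3, -2, 0): w = R − (-5, 3, 6) = (7, -3, 4), and w × v = (8, 12, -5).
Distance = |w × v| / |v| = √233 / √13 ≈ 4.234.

4.234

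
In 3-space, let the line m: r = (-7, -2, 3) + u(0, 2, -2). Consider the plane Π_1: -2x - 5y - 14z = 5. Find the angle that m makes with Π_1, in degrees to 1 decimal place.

25.1

sin θ = |n·v| / (|n||v|) = |18| / (√225 · √8) = 0.42426.
θ ≈ 25.1°.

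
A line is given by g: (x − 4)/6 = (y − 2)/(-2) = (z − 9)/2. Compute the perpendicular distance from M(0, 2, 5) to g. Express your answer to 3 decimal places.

g has direction (6, -2, 2) through (4, 2, 9).
Taking (4, 2, 9) on g with direction v = (6, -2, 2): w = M − (4, 2, 9) = (-4, 0, -4), and w × v = (-8, -16, 8).
Distance = |w × v| / |v| = √384 / √44 ≈ 2.954.

2.954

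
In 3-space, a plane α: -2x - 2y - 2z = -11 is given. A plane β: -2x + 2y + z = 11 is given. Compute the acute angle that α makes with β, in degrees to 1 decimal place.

78.9

cos θ = |n₁·n₂| / (|n₁||n₂|) = |-2| / (√12 · √9).
θ = arccos(0.19245) ≈ 78.9°.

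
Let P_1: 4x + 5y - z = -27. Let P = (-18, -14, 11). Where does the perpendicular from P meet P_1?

Foot = P − λn with λ = (n·P − d)/|n|² = (-153 − (-27))/42 = -3.
Foot = (-18, -14, 11) − (-3)·(4, 5, -1) = (-6, 1, 8).

(-6, 1, 8)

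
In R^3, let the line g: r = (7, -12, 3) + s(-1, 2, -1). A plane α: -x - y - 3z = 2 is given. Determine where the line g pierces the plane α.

Substitute r = (7, -12, 3) + t(-1, 2, -1) into the plane: -4 + 2t = 2, so t = 3.
Intersection: (7, -12, 3) + 3·(-1, 2, -1) = (4, -6, 0).

(4, -6, 0)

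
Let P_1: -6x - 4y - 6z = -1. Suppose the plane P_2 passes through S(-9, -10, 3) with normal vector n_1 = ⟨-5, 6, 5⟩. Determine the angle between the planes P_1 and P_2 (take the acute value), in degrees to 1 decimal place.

74.0

P_2: n_1·r = n_1·S gives -5x + 6y + 5z = 0.
cos θ = |n₁·n₂| / (|n₁||n₂|) = |-24| / (√88 · √86).
θ = arccos(0.27588) ≈ 74.0°.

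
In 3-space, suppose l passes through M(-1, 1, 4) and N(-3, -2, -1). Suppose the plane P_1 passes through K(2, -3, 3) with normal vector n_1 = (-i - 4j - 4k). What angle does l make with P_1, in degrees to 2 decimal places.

A direction vector for l is N − M = (-2, -3, -5).
P_1: n_1·r = n_1·K gives -x - 4y - 4z = -2.
sin θ = |n·v| / (|n||v|) = |34| / (√33 · √38) = 0.96013.
θ ≈ 73.77°.

73.77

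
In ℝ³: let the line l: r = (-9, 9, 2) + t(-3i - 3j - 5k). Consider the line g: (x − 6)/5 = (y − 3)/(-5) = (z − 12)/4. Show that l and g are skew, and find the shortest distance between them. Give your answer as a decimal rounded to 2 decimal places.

3.58

g has direction (5, -5, 4) through (6, 3, 12).
Common perpendicular direction n = (-3, -3, -5) × (5, -5, 4) = (-37, -13, 30).
With w = (6, 3, 12) − (-9, 9, 2) = (15, -6, 10), w · n = -177.
Since n ≠ 0 the lines are not parallel, and w · n = -177 ≠ 0 so they do not intersect; hence they are skew.
Distance = |w · n| / |n| = |-177| / √2438 ≈ 3.58.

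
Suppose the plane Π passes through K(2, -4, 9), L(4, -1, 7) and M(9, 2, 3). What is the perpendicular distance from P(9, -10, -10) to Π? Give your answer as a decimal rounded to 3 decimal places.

KL = (2, 3, -2), KM = (7, 6, -6); a normal to Π is KL × KM = (-6, -2, -9).
Using K: Π has equation -6x - 2y - 9z = -85.
n·P − d = (-6)·(9) + (-2)·(-10) + (-9)·(-10) − (-85) = 141; |n| = √121.
Distance = |141| / √121 = 141/√121 ≈ 12.818.

12.818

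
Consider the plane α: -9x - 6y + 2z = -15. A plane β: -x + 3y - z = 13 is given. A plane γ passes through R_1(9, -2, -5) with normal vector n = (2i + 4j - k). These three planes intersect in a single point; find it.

γ: n·r = n·R_1 gives 2x + 4y - z = 15.
Solving the 3×3 linear system -9x - 6y + 2z = -15, -x + 3y - z = 13, 2x + 4y - z = 15 (e.g. by elimination or Cramer's rule, determinant = -11) gives (-1, 5, 3).

(-1, 5, 3)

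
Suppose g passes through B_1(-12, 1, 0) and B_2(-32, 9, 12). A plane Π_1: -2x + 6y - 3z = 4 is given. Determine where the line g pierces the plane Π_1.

(-2, -3, -6)

A direction vector for g is B_2 − B_1 = (-20, 8, 12).
Substitute r = (-12, 1, 0) + t(-20, 8, 12) into the plane: 30 + 52t = 4, so t = -1/2.
Intersection: (-12, 1, 0) + (-1/2)·(-20, 8, 12) = (-2, -3, -6).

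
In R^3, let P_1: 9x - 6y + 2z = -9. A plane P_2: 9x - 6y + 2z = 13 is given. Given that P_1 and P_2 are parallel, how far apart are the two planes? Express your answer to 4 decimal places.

Same normal n = (9, -6, 2) with |n| = √121; distance = |-9 − 13| / |n| = 22/√121 ≈ 2.0000.

2.0000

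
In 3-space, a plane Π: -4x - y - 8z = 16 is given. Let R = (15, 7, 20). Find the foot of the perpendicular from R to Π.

Foot = R − λn with λ = (n·R − d)/|n|² = (-227 − 16)/81 = -3.
Foot = (15, 7, 20) − (-3)·(-4, -1, -8) = (3, 4, -4).

(3, 4, -4)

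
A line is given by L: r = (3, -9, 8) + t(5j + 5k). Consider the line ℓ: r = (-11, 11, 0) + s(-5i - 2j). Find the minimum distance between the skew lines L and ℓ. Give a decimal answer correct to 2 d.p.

22.86

Common perpendicular direction n = (0, 5, 5) × (-5, -2, 0) = (10, -25, 25).
With w = (-11, 11, 0) − (3, -9, 8) = (-14, 20, -8), w · n = -840.
Distance = |w · n| / |n| = |-840| / √1350 ≈ 22.86.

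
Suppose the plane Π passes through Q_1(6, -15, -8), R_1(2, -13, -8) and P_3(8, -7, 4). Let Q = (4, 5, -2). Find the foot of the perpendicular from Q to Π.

(0, -3, 4)

Q_1R_1 = (-4, 2, 0), Q_1P_3 = (2, 8, 12); a normal to Π is Q_1R_1 × Q_1P_3 = (24, 48, -36).
Using Q_1: Π has equation 24x + 48y - 36z = -288.
Foot = Q − λn with λ = (n·Q − d)/|n|² = (408 − (-288))/4176 = 1/6.
Foot = (4, 5, -2) − (1/6)·(24, 48, -36) = (0, -3, 4).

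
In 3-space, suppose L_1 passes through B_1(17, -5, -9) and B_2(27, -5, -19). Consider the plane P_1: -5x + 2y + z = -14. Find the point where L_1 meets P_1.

(2, -5, 6)

A direction vector for L_1 is B_2 − B_1 = (10, 0, -10).
Substitute r = (17, -5, -9) + t(10, 0, -10) into the plane: -104 + (-60)t = -14, so t = -3/2.
Intersection: (17, -5, -9) + (-3/2)·(10, 0, -10) = (2, -5, 6).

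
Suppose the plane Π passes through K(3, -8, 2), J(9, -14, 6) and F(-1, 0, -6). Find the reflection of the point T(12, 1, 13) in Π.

(0, -23, -5)

KJ = (6, -6, 4), KF = (-4, 8, -8); a normal to Π is KJ × KF = (16, 32, 24).
Using K: Π has equation 16x + 32y + 24z = -160.
λ = (n·T − d)/|n|² = (536 − (-160))/1856 = 3/8.
Reflection = T − 2λn = (12, 1, 13) − (3/4)·(16, 32, 24) = (0, -23, -5).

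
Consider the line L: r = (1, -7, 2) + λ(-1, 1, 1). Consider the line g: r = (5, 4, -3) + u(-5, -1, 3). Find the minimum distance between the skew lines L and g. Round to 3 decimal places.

Common perpendicular direction n = (-1, 1, 1) × (-5, -1, 3) = (4, -2, 6).
With w = (5, 4, -3) − (1, -7, 2) = (4, 11, -5), w · n = -36.
Distance = |w · n| / |n| = |-36| / √56 ≈ 4.811.

4.811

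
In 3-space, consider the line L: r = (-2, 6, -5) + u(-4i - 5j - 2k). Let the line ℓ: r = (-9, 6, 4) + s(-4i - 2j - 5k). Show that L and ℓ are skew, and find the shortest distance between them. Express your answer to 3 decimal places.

Common perpendicular direction n = (-4, -5, -2) × (-4, -2, -5) = (21, -12, -12).
With w = (-9, 6, 4) − (-2, 6, -5) = (-7, 0, 9), w · n = -255.
Since n ≠ 0 the lines are not parallel, and w · n = -255 ≠ 0 so they do not intersect; hence they are skew.
Distance = |w · n| / |n| = |-255| / √729 ≈ 9.444.

9.444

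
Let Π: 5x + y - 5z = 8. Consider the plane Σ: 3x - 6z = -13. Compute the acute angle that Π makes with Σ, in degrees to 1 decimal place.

20.1

cos θ = |n₁·n₂| / (|n₁||n₂|) = |45| / (√51 · √45).
θ = arccos(0.93934) ≈ 20.1°.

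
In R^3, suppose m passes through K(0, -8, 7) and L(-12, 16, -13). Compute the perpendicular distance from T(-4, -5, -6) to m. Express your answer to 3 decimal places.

A direction vector for m is L − K = (-12, 24, -20).
Taking (0, -8, 7) on m with direction v = (-12, 24, -20): w = T − (0, -8, 7) = (-4, 3, -13), and w × v = (252, 76, -60).
Distance = |w × v| / |v| = √72880 / √1120 ≈ 8.067.

8.067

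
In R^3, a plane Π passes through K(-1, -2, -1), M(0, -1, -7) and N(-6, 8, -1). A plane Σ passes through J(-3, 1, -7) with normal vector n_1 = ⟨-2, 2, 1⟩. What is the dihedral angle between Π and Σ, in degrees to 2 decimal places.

KM = (1, 1, -6), KN = (-5, 10, 0); a normal to Π is KM × KN = (60, 30, 15).
Using K: Π has equation 60x + 30y + 15z = -135.
Σ: n_1·r = n_1·J gives -2x + 2y + z = 1.
cos θ = |n₁·n₂| / (|n₁||n₂|) = |-45| / (√4725 · √9).
θ = arccos(0.21822) ≈ 77.40°.

77.40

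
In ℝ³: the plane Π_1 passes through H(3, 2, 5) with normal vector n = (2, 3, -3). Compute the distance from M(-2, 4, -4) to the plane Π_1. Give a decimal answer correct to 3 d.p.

Π_1: n·r = n·H gives 2x + 3y - 3z = -3.
n·M − d = (2)·(-2) + (3)·(4) + (-3)·(-4) − (-3) = 23; |n| = √22.
Distance = |23| / √22 = 23/√22 ≈ 4.904.

4.904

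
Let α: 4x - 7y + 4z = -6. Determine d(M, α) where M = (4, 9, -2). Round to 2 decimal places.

n·M − d = (4)·(4) + (-7)·(9) + (4)·(-2) − (-6) = -49; |n| = √81.
Distance = |-49| / √81 = 49/√81 ≈ 5.44.

5.44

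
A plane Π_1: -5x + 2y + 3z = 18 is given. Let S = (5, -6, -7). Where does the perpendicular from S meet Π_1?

Foot = S − λn with λ = (n·S − d)/|n|² = (-58 − 18)/38 = -2.
Foot = (5, -6, -7) − (-2)·(-5, 2, 3) = (-5, -2, -1).

(-5, -2, -1)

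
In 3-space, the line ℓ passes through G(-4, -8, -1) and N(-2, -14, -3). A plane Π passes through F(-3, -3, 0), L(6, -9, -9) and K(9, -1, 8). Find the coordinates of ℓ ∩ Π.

(-6, -2, 1)

A direction vector for ℓ is N − G = (2, -6, -2).
FL = (9, -6, -9), FK = (12, 2, 8); a normal to Π is FL × FK = (-30, -180, 90).
Using F: Π has equation -30x - 180y + 90z = 630.
Substitute r = (-4, -8, -1) + t(2, -6, -2) into the plane: 1470 + 840t = 630, so t = -1.
Intersection: (-4, -8, -1) + (-1)·(2, -6, -2) = (-6, -2, 1).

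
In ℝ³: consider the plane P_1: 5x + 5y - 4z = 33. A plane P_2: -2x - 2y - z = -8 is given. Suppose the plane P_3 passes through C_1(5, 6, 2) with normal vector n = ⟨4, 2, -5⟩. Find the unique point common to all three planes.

P_3: n·r = n·C_1 gives 4x + 2y - 5z = 22.
Solving the 3×3 linear system 5x + 5y - 4z = 33, -2x - 2y - z = -8, 4x + 2y - 5z = 22 (e.g. by elimination or Cramer's rule, determinant = -26) gives (1, 4, -2).

(1, 4, -2)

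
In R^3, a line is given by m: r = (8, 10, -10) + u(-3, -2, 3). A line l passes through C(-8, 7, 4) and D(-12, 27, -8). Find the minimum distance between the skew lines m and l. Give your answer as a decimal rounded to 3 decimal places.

A direction vector for l is D − C = (-4, 20, -12).
Common perpendicular direction n = (-3, -2, 3) × (-4, 20, -12) = (-36, -48, -68).
With w = (-8, 7, 4) − (8, 10, -10) = (-16, -3, 14), w · n = -232.
Distance = |w · n| / |n| = |-232| / √8224 ≈ 2.558.

2.558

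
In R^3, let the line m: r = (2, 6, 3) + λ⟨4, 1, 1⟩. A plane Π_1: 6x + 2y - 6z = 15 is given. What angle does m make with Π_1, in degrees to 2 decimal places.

sin θ = |n·v| / (|n||v|) = |20| / (√76 · √18) = 0.54074.
θ ≈ 32.73°.

32.73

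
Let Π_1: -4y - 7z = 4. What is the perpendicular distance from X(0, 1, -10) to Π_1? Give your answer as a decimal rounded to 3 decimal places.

7.690

n·X − d = (0)·(0) + (-4)·(1) + (-7)·(-10) − 4 = 62; |n| = √65.
Distance = |62| / √65 = 62/√65 ≈ 7.690.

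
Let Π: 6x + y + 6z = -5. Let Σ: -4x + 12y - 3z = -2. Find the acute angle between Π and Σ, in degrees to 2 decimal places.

cos θ = |n₁·n₂| / (|n₁||n₂|) = |-30| / (√73 · √169).
θ = arccos(0.27009) ≈ 74.33°.

74.33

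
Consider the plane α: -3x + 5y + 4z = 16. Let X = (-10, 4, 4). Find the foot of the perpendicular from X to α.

Foot = X − λn with λ = (n·X − d)/|n|² = (66 − 16)/50 = 1.
Foot = (-10, 4, 4) − 1·(-3, 5, 4) = (-7, -1, 0).

(-7, -1, 0)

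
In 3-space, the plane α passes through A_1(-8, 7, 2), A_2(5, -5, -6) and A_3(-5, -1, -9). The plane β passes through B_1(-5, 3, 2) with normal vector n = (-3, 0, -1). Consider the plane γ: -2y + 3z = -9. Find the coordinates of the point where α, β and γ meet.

(-4, 3, -1)

A_1A_2 = (13, -12, -8), A_1A_3 = (3, -8, -11); a normal to α is A_1A_2 × A_1A_3 = (68, 119, -68).
Using A_1: α has equation 68x + 119y - 68z = 153.
β: n·r = n·B_1 gives -3x - z = 13.
Solving the 3×3 linear system 68x + 119y - 68z = 153, -3x - z = 13, -2y + 3z = -9 (e.g. by elimination or Cramer's rule, determinant = 527) gives (-4, 3, -1).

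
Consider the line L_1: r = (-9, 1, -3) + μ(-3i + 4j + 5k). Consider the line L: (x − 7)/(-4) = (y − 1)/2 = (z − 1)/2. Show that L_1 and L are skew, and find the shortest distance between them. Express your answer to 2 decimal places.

L has direction (-4, 2, 2) through (7, 1, 1).
Common perpendicular direction n = (-3, 4, 5) × (-4, 2, 2) = (-2, -14, 10).
With w = (7, 1, 1) − (-9, 1, -3) = (16, 0, 4), w · n = 8.
Since n ≠ 0 the lines are not parallel, and w · n = 8 ≠ 0 so they do not intersect; hence they are skew.
Distance = |w · n| / |n| = |8| / √300 ≈ 0.46.

0.46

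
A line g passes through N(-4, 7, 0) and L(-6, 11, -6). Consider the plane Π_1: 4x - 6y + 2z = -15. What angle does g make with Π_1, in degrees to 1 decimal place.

A direction vector for g is L − N = (-2, 4, -6).
sin θ = |n·v| / (|n||v|) = |-44| / (√56 · √56) = 0.78571.
θ ≈ 51.8°.

51.8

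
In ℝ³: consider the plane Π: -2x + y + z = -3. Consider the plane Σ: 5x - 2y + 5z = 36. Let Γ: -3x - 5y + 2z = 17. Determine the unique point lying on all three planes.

(2, -3, 4)

Solving the 3×3 linear system -2x + y + z = -3, 5x - 2y + 5z = 36, -3x - 5y + 2z = 17 (e.g. by elimination or Cramer's rule, determinant = -98) gives (2, -3, 4).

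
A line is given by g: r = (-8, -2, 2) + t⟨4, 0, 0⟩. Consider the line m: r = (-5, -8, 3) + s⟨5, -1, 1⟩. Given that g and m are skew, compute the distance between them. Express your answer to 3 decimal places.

Common perpendicular direction n = (4, 0, 0) × (5, -1, 1) = (0, -4, -4).
With w = (-5, -8, 3) − (-8, -2, 2) = (3, -6, 1), w · n = 20.
Distance = |w · n| / |n| = |20| / √32 ≈ 3.536.

3.536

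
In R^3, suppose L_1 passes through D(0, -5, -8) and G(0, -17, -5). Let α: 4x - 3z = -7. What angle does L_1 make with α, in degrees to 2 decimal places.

8.37

A direction vector for L_1 is G − D = (0, -12, 3).
sin θ = |n·v| / (|n||v|) = |-9| / (√25 · √153) = 0.14552.
θ ≈ 8.37°.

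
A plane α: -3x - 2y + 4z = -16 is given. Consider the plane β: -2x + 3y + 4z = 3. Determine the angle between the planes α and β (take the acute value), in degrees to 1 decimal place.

56.5

cos θ = |n₁·n₂| / (|n₁||n₂|) = |16| / (√29 · √29).
θ = arccos(0.55172) ≈ 56.5°.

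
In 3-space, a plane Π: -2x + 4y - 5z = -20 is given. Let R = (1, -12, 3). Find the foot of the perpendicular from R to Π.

(-1, -8, -2)

Foot = R − λn with λ = (n·R − d)/|n|² = (-65 − (-20))/45 = -1.
Foot = (1, -12, 3) − (-1)·(-2, 4, -5) = (-1, -8, -2).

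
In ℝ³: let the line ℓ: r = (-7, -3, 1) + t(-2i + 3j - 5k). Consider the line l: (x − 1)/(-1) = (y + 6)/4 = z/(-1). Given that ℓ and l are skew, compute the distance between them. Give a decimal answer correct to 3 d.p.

l has direction (-1, 4, -1) through (1, -6, 0).
Common perpendicular direction n = (-2, 3, -5) × (-1, 4, -1) = (17, 3, -5).
With w = (1, -6, 0) − (-7, -3, 1) = (8, -3, -1), w · n = 132.
Distance = |w · n| / |n| = |132| / √323 ≈ 7.345.

7.345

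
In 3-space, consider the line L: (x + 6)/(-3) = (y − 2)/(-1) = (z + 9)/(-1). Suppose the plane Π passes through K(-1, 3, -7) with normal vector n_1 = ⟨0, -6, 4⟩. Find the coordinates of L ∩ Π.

L has direction (-3, -1, -1) through (-6, 2, -9).
Π: n_1·r = n_1·K gives -6y + 4z = -46.
Substitute r = (-6, 2, -9) + t(-3, -1, -1) into the plane: -48 + 2t = -46, so t = 1.
Intersection: (-6, 2, -9) + 1·(-3, -1, -1) = (-9, 1, -10).

(-9, 1, -10)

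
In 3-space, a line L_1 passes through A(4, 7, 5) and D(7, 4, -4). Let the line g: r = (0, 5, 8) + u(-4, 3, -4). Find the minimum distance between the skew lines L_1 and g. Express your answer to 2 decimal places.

4.22

A direction vector for L_1 is D − A = (3, -3, -9).
Common perpendicular direction n = (3, -3, -9) × (-4, 3, -4) = (39, 48, -3).
With w = (0, 5, 8) − (4, 7, 5) = (-4, -2, 3), w · n = -261.
Distance = |w · n| / |n| = |-261| / √3834 ≈ 4.22.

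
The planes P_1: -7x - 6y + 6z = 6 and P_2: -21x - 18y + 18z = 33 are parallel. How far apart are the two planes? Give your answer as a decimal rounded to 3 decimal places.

Rescale P_2 by 1/3: -7x - 6y + 6z = 11. Then distance = |6 − 11| / √121 ≈ 0.455.

0.455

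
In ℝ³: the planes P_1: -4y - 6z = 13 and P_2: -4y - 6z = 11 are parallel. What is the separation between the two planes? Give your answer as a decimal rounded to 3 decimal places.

0.277

Same normal n = (0, -4, -6) with |n| = √52; distance = |13 − 11| / |n| = 2/√52 ≈ 0.277.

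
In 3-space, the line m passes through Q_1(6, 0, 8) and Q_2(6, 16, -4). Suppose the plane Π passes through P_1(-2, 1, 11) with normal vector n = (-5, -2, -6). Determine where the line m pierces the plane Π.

A direction vector for m is Q_2 − Q_1 = (0, 16, -12).
Π: n·r = n·P_1 gives -5x - 2y - 6z = -58.
Substitute r = (6, 0, 8) + t(0, 16, -12) into the plane: -78 + 40t = -58, so t = 1/2.
Intersection: (6, 0, 8) + (1/2)·(0, 16, -12) = (6, 8, 2).

(6, 8, 2)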